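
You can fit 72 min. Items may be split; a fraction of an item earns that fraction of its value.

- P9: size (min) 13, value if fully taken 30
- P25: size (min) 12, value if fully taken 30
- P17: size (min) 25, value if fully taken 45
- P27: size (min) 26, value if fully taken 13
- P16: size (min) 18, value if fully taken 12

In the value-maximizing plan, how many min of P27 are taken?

4

Best value per unit of size first: P25 30/12≈2.5, P9 30/13≈2.31, P17 45/25≈1.8, P16 12/18≈0.667, P27 13/26≈0.5.
P25: take in full, 12 min for value 30 → 60 left.
All 13 min of P9 fit (value 30) → 47 remain.
All 25 min of P17 fit (value 45) → 22 remain.
P16: take in full, 18 min for value 12 → 4 left.
Fill the last 4 min with part of P27: 4/26 of it earns 2.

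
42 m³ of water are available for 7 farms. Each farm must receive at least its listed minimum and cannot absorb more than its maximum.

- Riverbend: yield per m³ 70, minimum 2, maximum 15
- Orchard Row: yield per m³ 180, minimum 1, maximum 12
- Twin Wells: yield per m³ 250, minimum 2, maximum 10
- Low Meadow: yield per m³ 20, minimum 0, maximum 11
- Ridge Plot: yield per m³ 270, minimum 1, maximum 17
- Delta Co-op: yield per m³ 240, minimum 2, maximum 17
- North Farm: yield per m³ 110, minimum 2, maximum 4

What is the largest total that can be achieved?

Meeting every minimum uses 2+1+2+0+1+2+2 = 10 m³, leaving 32.
Order the farms by yield per m³: Ridge Plot 270 > Twin Wells 250 > Delta Co-op 240 > Orchard Row 180 > North Farm 110 > Riverbend 70 > Low Meadow 20.
Give Ridge Plot 16 more to hit its cap of 17 → 16 left.
Give Twin Wells 8 more to hit its cap of 10 → 8 left.
Only 8 left; Delta Co-op takes them to reach 10.
Total = 70×2 + 180×1 + 250×10 + 270×17 + 240×10 + 110×2 = 10030.

10030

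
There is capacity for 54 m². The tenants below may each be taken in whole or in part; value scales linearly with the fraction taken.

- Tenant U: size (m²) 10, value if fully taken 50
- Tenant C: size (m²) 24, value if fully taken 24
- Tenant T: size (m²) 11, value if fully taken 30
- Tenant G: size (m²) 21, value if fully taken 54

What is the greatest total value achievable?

146

Sort by value density: Tenant U 50/10≈5, Tenant T 30/11≈2.73, Tenant G 54/21≈2.57, Tenant C 24/24≈1.
All 10 m² of Tenant U fit (value 50) — 44 remain.
Tenant T: take in full, 11 m² for value 30 — 33 left.
Take all of Tenant G (21 m², value 54) — 12 m² left.
Fill the last 12 m² with part of Tenant C: 12/24 of it earns 12.
Total value = 146.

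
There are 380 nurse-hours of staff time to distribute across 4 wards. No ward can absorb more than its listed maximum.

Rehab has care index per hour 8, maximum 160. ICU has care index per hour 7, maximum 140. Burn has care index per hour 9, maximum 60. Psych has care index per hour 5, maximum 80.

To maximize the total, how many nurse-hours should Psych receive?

Rank by care index per hour: Burn 9 > Rehab 8 > ICU 7 > Psych 5.
Give Burn 60 to hit its cap of 60 → 320 left.
Rehab takes 160 to reach its cap of 160 → 160 left.
Give ICU 140 to hit its cap of 140 → 20 left.
Only 20 left; Psych takes them to reach 20.

20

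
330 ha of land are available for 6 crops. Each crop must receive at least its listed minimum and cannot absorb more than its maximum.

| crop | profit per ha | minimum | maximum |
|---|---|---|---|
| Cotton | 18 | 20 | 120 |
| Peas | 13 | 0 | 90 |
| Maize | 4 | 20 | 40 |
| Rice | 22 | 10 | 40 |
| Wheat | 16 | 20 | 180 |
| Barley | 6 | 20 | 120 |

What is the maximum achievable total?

5320

Meeting every minimum uses 20+0+20+10+20+20 = 90 ha, leaving 240.
Rank by profit per ha: Rice 22 > Cotton 18 > Wheat 16 > Peas 13 > Barley 6 > Maize 4.
Rice takes 30 more to reach its cap of 40 — 210 left.
Cotton takes 100 more to reach its cap of 120 — 110 left.
Only 110 left; Wheat takes them to reach 130.
Total = 18×120 + 4×20 + 22×40 + 16×130 + 6×20 = 5320.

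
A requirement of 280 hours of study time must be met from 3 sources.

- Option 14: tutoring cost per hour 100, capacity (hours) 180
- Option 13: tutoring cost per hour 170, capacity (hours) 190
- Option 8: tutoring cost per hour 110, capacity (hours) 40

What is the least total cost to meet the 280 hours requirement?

Fill from the cheapest source first.
Option 14 (100): use full 180 ; 100 hours to go.
Option 8 at 110: take all 40 hours ; 60 still needed.
Option 13 (170): take the remaining 60 ; done.
Cost = 180×100 + 40×110 + 60×170 = 32600.

32600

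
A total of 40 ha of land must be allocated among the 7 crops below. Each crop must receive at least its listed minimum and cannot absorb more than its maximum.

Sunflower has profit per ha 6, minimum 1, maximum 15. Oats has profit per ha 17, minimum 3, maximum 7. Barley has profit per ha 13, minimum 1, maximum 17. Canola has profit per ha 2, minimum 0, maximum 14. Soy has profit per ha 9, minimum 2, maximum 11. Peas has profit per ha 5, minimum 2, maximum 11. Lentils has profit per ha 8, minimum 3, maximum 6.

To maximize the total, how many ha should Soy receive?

Meeting every minimum uses 1+3+1+0+2+2+3 = 12 ha, leaving 28.
Rank by profit per ha: Oats 17 > Barley 13 > Soy 9 > Lentils 8 > Sunflower 6 > Peas 5 > Canola 2.
Give Oats 4 more to hit its cap of 7 — 24 left.
Barley takes 16 more to reach its cap of 17 — 8 left.
Soy: +8 (room for 9) → 10. Pool exhausted.

10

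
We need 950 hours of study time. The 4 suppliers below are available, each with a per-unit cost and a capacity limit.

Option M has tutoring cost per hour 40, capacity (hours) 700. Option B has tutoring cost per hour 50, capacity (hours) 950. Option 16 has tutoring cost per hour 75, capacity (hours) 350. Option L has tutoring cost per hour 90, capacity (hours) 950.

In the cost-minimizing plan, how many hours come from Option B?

250

Cheapest first:
Option M at 40: take all 700 hours — 250 still needed.
Take 250 from Option B at 50 to finish.
Option 16, Option L: unused.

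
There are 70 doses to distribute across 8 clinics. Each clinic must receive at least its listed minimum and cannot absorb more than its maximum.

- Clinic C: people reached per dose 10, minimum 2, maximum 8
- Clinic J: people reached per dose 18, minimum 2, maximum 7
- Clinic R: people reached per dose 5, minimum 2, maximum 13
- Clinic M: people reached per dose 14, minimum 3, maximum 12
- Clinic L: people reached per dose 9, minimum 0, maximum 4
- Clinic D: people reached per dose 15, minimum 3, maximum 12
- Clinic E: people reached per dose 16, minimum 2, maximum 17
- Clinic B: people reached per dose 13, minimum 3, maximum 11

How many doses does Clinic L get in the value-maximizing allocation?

Meeting every minimum uses 2+2+2+3+0+3+2+3 = 17 doses, leaving 53.
Rank by people reached per dose: Clinic J 18 > Clinic E 16 > Clinic D 15 > Clinic M 14 > Clinic B 13 > Clinic C 10 > Clinic L 9 > Clinic R 5.
Clinic J: +5 to 7 (cap) — 48 left.
Give Clinic E 15 more to hit its cap of 17 — 33 left.
Clinic D: +9 to 12 (cap) — 24 left.
Clinic M takes 9 more to reach its cap of 12 — 15 left.
Clinic B takes 8 more to reach its cap of 11 — 7 left.
Clinic C takes 6 more to reach its cap of 8 — 1 left.
Clinic L has room for 4 more but only 1 remain, so it gets 1.

1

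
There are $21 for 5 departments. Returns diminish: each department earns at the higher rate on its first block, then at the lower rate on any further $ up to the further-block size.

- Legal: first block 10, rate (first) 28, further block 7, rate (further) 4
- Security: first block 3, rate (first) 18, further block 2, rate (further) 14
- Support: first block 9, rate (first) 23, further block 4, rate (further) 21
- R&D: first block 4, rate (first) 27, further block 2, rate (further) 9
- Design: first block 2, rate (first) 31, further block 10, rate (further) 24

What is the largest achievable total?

Rank every tier by rate: Design/tier1 31 > Legal/tier1 28 > R&D/tier1 27 > Design/tier2 24 > Support/tier1 23 > Support/tier2 21 > Security/tier1 18 > Security/tier2 14 > R&D/tier2 9 > Legal/tier2 4.
Design tier1 at 31: fill all 2 → 19 left.
Fill Legal tier1 block (10 at 28) → 9 left.
R&D/tier1 (27): +4 → 5 left.
5 remain; put them into Design tier2 at 24.
Total = 31×2 + 28×10 + 27×4 + 24×5 = 570.

570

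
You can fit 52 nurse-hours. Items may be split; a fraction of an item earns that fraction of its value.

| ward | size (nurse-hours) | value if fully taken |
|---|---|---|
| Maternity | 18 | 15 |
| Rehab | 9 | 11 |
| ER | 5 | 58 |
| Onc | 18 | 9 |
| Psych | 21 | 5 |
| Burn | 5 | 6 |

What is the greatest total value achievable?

Rank by value-to-size ratio: ER 58/5≈11.6, Rehab 11/9≈1.22, Burn 6/5≈1.2, Maternity 15/18≈0.833, Onc 9/18≈0.5, Psych 5/21≈0.238.
Take all of ER (5 nurse-hours, value 58) — 47 nurse-hours left.
All 9 nurse-hours of Rehab fit (value 11) — 38 remain.
All 5 nurse-hours of Burn fit (value 6) — 33 remain.
Maternity: take in full, 18 nurse-hours for value 15 — 15 left.
15 nurse-hours left: a 15/18 share of Onc gives 9×15/18 = 7.5.
Total value = 97.5.

97.5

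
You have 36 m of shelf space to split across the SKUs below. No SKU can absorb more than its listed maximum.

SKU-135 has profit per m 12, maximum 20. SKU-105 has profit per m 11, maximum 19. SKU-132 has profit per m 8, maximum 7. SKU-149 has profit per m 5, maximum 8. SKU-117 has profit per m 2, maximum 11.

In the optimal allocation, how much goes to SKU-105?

16

Rank by profit per m: SKU-135 12 > SKU-105 11 > SKU-132 8 > SKU-149 5 > SKU-117 2.
SKU-135 takes 20 to reach its cap of 20 — 16 left.
SKU-105: +16 (room for 19) → 16. Pool exhausted.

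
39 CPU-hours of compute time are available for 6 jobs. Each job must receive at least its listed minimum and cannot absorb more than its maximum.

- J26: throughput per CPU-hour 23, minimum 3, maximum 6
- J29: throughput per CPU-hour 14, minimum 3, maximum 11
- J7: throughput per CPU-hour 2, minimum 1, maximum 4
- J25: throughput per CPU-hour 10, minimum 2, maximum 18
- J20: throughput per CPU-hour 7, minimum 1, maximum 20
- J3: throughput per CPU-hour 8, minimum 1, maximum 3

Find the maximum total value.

497

Meeting every minimum uses 3+3+1+2+1+1 = 11 CPU-hours, leaving 28.
Highest throughput per CPU-hour first: J26 23 > J29 14 > J25 10 > J3 8 > J20 7 > J7 2.
J26: +3 to 6 (cap) → 25 left.
Give J29 8 more to hit its cap of 11 → 17 left.
Give J25 16 more to hit its cap of 18 → 1 left.
Only 1 left; J3 takes them to reach 2.
Total = 23×6 + 14×11 + 2×1 + 10×18 + 7×1 + 8×2 = 497.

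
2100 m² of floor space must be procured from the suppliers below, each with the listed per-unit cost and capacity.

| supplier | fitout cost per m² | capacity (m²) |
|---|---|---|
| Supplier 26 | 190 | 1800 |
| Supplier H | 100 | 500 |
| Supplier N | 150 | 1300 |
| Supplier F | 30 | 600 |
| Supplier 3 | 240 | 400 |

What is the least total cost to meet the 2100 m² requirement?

218000

Cheapest first:
Supplier F at 30: take all 600 m² ; 1500 still needed.
Take 500 from Supplier H at 100 ; need 1000 more.
Supplier N (150): take the remaining 1000 ; done.
Supplier 26, Supplier 3: unused.
Cost = 600×30 + 500×100 + 1000×150 = 218000.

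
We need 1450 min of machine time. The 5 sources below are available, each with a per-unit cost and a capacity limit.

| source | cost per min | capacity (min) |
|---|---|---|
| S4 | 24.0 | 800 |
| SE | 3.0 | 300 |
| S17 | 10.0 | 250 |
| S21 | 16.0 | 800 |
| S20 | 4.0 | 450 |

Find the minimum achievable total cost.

12400

Use sources in increasing cost order.
Take 300 from SE at 3.0 → need 1150 more.
S20 (4.0): use full 450 → 700 min to go.
Take 250 from S17 at 10.0 → need 450 more.
S21 (16.0): take the remaining 450 → done.
S4: unused.
Cost = 300×3.0 + 450×4.0 + 250×10.0 + 450×16.0 = 12400.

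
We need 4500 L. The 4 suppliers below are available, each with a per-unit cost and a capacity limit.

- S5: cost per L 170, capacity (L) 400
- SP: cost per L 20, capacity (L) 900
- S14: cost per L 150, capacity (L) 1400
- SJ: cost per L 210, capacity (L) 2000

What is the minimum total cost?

Use suppliers in increasing cost order.
SP (20): use full 900 → 3600 L to go.
S14 (150): use full 1400 → 2200 L to go.
S5 (170): use full 400 → 1800 L to go.
Take 1800 from SJ at 210 to finish.
Cost = 900×20 + 1400×150 + 400×170 + 1800×210 = 674000.

674000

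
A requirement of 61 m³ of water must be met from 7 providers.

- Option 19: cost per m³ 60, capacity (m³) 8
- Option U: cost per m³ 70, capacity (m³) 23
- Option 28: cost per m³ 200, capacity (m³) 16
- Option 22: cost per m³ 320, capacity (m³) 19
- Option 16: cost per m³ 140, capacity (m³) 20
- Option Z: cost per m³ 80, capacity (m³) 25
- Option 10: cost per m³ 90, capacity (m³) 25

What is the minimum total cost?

Use providers in increasing cost order.
Option 19 (60): use full 8 ; 53 m³ to go.
Option U (70): use full 23 ; 30 m³ to go.
Take 25 from Option Z at 80 ; need 5 more.
Option 10 at 90: take 5 of its 25 ; requirement met.
Option 16, Option 28, Option 22: unused.
Cost = 8×60 + 23×70 + 25×80 + 5×90 = 4540.

4540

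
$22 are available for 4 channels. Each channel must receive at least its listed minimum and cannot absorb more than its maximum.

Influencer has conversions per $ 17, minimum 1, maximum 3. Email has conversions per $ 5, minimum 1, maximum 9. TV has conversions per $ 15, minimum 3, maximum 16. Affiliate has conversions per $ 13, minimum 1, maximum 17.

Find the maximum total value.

Meeting every minimum uses 1+1+3+1 = 6 $, leaving 16.
Rank by conversions per $: Influencer 17 > TV 15 > Affiliate 13 > Email 5.
Influencer: +2 to 3 (cap) → 14 left.
Give TV 13 more to hit its cap of 16 → 1 left.
Only 1 left; Affiliate takes them to reach 2.
Total = 17×3 + 5×1 + 15×16 + 13×2 = 322.

322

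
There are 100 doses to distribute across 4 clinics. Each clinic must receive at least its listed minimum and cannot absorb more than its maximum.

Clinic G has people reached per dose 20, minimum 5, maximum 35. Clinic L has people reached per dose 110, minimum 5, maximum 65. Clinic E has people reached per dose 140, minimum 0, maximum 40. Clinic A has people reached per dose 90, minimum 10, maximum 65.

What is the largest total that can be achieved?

Meeting every minimum uses 5+5+0+10 = 20 doses, leaving 80.
Order the clinics by people reached per dose: Clinic E 140 > Clinic L 110 > Clinic A 90 > Clinic G 20.
Clinic E: +40 to 40 (cap) — 40 left.
Clinic L has room for 60 more but only 40 remain, so it gets 45.
Total = 20×5 + 110×45 + 140×40 + 90×10 = 11550.

11550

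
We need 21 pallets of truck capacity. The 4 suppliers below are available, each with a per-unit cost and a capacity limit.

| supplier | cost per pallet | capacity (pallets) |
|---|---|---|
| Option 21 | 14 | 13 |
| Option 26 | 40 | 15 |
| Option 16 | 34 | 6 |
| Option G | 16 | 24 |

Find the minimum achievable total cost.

Cheapest first:
Option 21 at 14: take all 13 pallets ; 8 still needed.
Option G (16): take the remaining 8 ; done.
Option 16, Option 26: unused.
Cost = 13×14 + 8×16 = 310.

310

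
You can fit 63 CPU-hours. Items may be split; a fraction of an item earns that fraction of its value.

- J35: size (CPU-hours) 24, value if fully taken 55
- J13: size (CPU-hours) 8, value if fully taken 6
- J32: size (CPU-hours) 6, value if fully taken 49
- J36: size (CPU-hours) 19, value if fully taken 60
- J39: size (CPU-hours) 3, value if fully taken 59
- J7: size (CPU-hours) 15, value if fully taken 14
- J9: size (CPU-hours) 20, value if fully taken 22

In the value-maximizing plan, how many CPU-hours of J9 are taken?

Sort by value density: J39 59/3≈19.7, J32 49/6≈8.17, J36 60/19≈3.16, J35 55/24≈2.29, J9 22/20≈1.1, J7 14/15≈0.933, J13 6/8≈0.75.
Take all of J39 (3 CPU-hours, value 59) ; 60 CPU-hours left.
All 6 CPU-hours of J32 fit (value 49) ; 54 remain.
J36: take in full, 19 CPU-hours for value 60 ; 35 left.
Take all of J35 (24 CPU-hours, value 55) ; 11 CPU-hours left.
Only 11 CPU-hours remain; take 11/20 of J9 for value 22×11/20 = 12.1.

11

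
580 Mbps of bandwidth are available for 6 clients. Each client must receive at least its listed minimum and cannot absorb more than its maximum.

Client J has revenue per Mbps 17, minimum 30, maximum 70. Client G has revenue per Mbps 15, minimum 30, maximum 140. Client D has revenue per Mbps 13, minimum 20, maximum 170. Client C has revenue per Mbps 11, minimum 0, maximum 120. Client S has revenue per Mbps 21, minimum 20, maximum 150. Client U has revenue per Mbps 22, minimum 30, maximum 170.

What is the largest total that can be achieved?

10830

Meeting every minimum uses 30+30+20+0+20+30 = 130 Mbps, leaving 450.
Rank by revenue per Mbps: Client U 22 > Client S 21 > Client J 17 > Client G 15 > Client D 13 > Client C 11.
Client U takes 140 more to reach its cap of 170 → 310 left.
Give Client S 130 more to hit its cap of 150 → 180 left.
Client J: +40 to 70 (cap) → 140 left.
Client G takes 110 more to reach its cap of 140 → 30 left.
Only 30 left; Client D takes them to reach 50.
Total = 17×70 + 15×140 + 13×50 + 21×150 + 22×170 = 10830.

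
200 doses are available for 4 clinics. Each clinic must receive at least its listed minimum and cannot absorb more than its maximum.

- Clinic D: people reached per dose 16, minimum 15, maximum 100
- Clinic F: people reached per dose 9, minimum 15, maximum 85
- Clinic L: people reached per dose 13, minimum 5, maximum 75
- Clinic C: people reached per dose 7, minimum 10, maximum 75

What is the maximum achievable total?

2780

Meeting every minimum uses 15+15+5+10 = 45 doses, leaving 155.
Order the clinics by people reached per dose: Clinic D 16 > Clinic L 13 > Clinic F 9 > Clinic C 7.
Clinic D takes 85 more to reach its cap of 100 → 70 left.
Clinic L: +70 to 75 (cap) → 0 left.
Total = 16×100 + 9×15 + 13×75 + 7×10 = 2780.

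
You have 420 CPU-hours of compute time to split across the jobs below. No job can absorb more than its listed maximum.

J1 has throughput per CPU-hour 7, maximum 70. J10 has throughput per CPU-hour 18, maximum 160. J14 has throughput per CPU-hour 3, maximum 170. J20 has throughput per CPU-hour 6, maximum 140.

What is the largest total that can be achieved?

Order the jobs by throughput per CPU-hour: J10 18 > J1 7 > J20 6 > J14 3.
J10 takes 160 to reach its cap of 160 — 260 left.
J1: +70 to 70 (cap) — 190 left.
J20 takes 140 to reach its cap of 140 — 50 left.
Only 50 left; J14 takes them to reach 50.
Total = 7×70 + 18×160 + 3×50 + 6×140 = 4360.

4360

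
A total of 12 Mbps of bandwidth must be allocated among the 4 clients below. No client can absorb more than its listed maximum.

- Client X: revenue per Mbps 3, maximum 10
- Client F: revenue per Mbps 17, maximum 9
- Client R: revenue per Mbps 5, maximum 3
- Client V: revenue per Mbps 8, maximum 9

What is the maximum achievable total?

Order the clients by revenue per Mbps: Client F 17 > Client V 8 > Client R 5 > Client X 3.
Client F takes 9 to reach its cap of 9 → 3 left.
Client V: +3 (room for 9) → 3. Pool exhausted.
Total = 17×9 + 8×3 = 177.

177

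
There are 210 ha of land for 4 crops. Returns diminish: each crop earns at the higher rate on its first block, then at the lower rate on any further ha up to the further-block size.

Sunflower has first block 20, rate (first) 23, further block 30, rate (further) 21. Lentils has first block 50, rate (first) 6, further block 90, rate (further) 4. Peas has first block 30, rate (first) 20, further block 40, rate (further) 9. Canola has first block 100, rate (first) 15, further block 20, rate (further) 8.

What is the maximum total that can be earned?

Rank every tier by rate: Sunflower/first 23 > Sunflower/second 21 > Peas/first 20 > Canola/first 15 > Peas/second 9 > Canola/second 8 > Lentils/first 6 > Lentils/second 4.
Fill Sunflower first block (20 at 23) ; 190 left.
Sunflower/second (21): +30 ; 160 left.
Fill Peas first block (30 at 20) ; 130 left.
Fill Canola first block (100 at 15) ; 30 left.
Peas second at 9: only 30 left, fill 30.
Total = 23×20 + 21×30 + 20×30 + 15×100 + 9×30 = 3460.

3460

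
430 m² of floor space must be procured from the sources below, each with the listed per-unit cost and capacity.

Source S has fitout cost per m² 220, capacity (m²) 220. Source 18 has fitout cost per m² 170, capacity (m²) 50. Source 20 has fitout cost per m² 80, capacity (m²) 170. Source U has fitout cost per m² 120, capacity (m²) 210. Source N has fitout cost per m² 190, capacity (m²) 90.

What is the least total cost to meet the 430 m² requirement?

47300

Cheapest first:
Source 20 at 80: take all 170 m² ; 260 still needed.
Source U (120): use full 210 ; 50 m² to go.
Source 18 at 170: take all 50 m² ; 0 still needed.
Source N, Source S: unused.
Cost = 170×80 + 210×120 + 50×170 = 47300.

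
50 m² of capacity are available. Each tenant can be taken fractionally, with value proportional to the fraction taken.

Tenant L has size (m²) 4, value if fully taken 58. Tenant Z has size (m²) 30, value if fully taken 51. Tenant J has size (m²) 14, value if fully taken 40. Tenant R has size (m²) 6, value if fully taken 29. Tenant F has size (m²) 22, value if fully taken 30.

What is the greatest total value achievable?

Sort by value density: Tenant L 58/4≈14.5, Tenant R 29/6≈4.83, Tenant J 40/14≈2.86, Tenant Z 51/30≈1.7, Tenant F 30/22≈1.36.
All 4 m² of Tenant L fit (value 58) — 46 remain.
Tenant R: take in full, 6 m² for value 29 — 40 left.
Take all of Tenant J (14 m², value 40) — 26 m² left.
Only 26 m² remain; take 26/30 of Tenant Z for value 51×26/30 = 44.2.
Total value = 171.2.

171.2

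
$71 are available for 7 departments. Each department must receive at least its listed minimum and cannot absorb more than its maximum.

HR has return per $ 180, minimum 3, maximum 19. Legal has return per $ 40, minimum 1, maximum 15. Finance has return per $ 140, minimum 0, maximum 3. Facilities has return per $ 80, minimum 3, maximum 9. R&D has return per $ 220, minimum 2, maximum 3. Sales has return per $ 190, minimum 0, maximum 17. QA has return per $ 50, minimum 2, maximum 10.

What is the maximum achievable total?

9350

Meeting every minimum uses 3+1+0+3+2+0+2 = 11 $, leaving 60.
Order the departments by return per $: R&D 220 > Sales 190 > HR 180 > Finance 140 > Facilities 80 > QA 50 > Legal 40.
R&D: +1 to 3 (cap) ; 59 left.
Sales: +17 to 17 (cap) ; 42 left.
HR takes 16 more to reach its cap of 19 ; 26 left.
Finance takes 3 more to reach its cap of 3 ; 23 left.
Facilities takes 6 more to reach its cap of 9 ; 17 left.
QA: +8 to 10 (cap) ; 9 left.
Legal has room for 14 more but only 9 remain, so it gets 10.
Total = 180×19 + 40×10 + 140×3 + 80×9 + 220×3 + 190×17 + 50×10 = 9350.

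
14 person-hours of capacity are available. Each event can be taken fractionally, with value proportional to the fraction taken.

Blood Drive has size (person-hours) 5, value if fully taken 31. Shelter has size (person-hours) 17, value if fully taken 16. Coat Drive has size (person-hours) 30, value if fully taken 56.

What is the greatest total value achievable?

47.8

Sort by value density: Blood Drive 31/5≈6.2, Coat Drive 56/30≈1.87, Shelter 16/17≈0.941.
All 5 person-hours of Blood Drive fit (value 31) → 9 remain.
Fill the last 9 person-hours with part of Coat Drive: 9/30 of it earns 16.8.
Total value = 47.8.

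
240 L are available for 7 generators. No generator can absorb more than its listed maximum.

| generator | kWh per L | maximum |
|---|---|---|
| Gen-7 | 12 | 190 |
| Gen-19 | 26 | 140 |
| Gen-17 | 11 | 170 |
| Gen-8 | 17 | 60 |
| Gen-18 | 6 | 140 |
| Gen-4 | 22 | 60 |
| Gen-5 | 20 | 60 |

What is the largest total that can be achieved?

5760

Rank by kWh per L: Gen-19 26 > Gen-4 22 > Gen-5 20 > Gen-8 17 > Gen-7 12 > Gen-17 11 > Gen-18 6.
Give Gen-19 140 to hit its cap of 140 ; 100 left.
Give Gen-4 60 to hit its cap of 60 ; 40 left.
Only 40 left; Gen-5 takes them to reach 40.
Total = 26×140 + 22×60 + 20×40 = 5760.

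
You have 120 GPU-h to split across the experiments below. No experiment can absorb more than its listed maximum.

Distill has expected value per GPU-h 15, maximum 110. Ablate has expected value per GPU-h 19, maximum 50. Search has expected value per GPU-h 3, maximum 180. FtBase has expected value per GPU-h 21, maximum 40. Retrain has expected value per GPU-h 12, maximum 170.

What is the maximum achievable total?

2240

Order the experiments by expected value per GPU-h: FtBase 21 > Ablate 19 > Distill 15 > Retrain 12 > Search 3.
FtBase: +40 to 40 (cap) → 80 left.
Ablate: +50 to 50 (cap) → 30 left.
Distill has room for 110 but only 30 remain, so it gets 30.
Total = 15×30 + 19×50 + 21×40 = 2240.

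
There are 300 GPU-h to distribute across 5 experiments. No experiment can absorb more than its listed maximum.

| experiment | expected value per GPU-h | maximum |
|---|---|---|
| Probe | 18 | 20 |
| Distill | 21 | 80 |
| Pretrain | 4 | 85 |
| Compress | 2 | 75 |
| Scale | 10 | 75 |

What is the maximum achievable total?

3210

Highest expected value per GPU-h first: Distill 21 > Probe 18 > Scale 10 > Pretrain 4 > Compress 2.
Distill: +80 to 80 (cap) → 220 left.
Probe: +20 to 20 (cap) → 200 left.
Scale takes 75 to reach its cap of 75 → 125 left.
Pretrain takes 85 to reach its cap of 85 → 40 left.
Only 40 left; Compress takes them to reach 40.
Total = 18×20 + 21×80 + 4×85 + 2×40 + 10×75 = 3210.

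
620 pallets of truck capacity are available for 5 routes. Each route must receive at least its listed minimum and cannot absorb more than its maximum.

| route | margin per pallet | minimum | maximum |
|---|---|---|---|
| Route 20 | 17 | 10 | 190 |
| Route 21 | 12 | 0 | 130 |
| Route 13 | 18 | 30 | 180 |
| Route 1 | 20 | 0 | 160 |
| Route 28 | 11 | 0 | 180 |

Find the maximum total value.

10750

Meeting every minimum uses 10+0+30+0+0 = 40 pallets, leaving 580.
Highest margin per pallet first: Route 1 20 > Route 13 18 > Route 20 17 > Route 21 12 > Route 28 11.
Route 1: +160 to 160 (cap) → 420 left.
Route 13 takes 150 more to reach its cap of 180 → 270 left.
Route 20 takes 180 more to reach its cap of 190 → 90 left.
Route 21 has room for 130 more but only 90 remain, so it gets 90.
Total = 17×190 + 12×90 + 18×180 + 20×160 = 10750.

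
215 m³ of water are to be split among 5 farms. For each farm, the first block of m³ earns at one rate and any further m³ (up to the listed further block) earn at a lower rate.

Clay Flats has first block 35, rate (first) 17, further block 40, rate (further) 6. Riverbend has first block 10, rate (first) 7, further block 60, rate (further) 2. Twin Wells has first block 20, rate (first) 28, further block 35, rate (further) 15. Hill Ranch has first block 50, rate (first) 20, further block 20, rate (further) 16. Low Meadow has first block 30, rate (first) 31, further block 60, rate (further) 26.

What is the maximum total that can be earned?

4965

Treat each block as its own option and order by rate: Low Meadow/tier1 31 > Twin Wells/tier1 28 > Low Meadow/tier2 26 > Hill Ranch/tier1 20 > Clay Flats/tier1 17 > Hill Ranch/tier2 16 > Twin Wells/tier2 15 > Riverbend/tier1 7 > Clay Flats/tier2 6 > Riverbend/tier2 2.
Fill Low Meadow tier1 block (30 at 31) — 185 left.
Twin Wells tier1 at 28: fill all 20 — 165 left.
Low Meadow/tier2 (26): +60 — 105 left.
Hill Ranch/tier1 (20): +50 — 55 left.
Clay Flats tier1 at 17: fill all 35 — 20 left.
Hill Ranch/tier2 (16): +20 — 0 left.
Total = 31×30 + 28×20 + 26×60 + 20×50 + 17×35 + 16×20 = 4965.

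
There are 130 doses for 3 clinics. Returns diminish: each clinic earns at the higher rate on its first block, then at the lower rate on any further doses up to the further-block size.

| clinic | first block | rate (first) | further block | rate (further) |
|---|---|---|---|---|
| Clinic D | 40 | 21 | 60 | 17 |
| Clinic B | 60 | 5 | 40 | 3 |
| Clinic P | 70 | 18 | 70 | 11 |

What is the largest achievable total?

Treat each block as its own option and order by rate: Clinic D/tier1 21 > Clinic P/tier1 18 > Clinic D/tier2 17 > Clinic P/tier2 11 > Clinic B/tier1 5 > Clinic B/tier2 3.
Clinic D/tier1 (21): +40 — 90 left.
Clinic P/tier1 (18): +70 — 20 left.
20 remain; put them into Clinic D tier2 at 17.
Total = 21×40 + 18×70 + 17×20 = 2440.

2440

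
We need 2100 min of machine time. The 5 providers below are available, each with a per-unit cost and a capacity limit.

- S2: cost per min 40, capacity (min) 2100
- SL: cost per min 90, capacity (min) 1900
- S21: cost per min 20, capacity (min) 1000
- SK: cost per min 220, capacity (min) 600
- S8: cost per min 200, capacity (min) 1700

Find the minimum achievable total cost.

64000

Cheapest first:
Take 1000 from S21 at 20 ; need 1100 more.
S2 (40): take the remaining 1100 ; done.
SL, S8, SK: unused.
Cost = 1000×20 + 1100×40 = 64000.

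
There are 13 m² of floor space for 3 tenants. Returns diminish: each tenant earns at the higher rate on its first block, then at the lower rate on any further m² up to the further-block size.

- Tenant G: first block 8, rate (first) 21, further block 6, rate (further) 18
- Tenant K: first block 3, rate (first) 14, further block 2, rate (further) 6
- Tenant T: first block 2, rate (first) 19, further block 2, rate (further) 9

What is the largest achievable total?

260

Rank every tier by rate: Tenant G/first 21 > Tenant T/first 19 > Tenant G/second 18 > Tenant K/first 14 > Tenant T/second 9 > Tenant K/second 6.
Tenant G/first (21): +8 → 5 left.
Tenant T first at 19: fill all 2 → 3 left.
Tenant G second at 18: only 3 left, fill 3.
Total = 21×8 + 19×2 + 18×3 = 260.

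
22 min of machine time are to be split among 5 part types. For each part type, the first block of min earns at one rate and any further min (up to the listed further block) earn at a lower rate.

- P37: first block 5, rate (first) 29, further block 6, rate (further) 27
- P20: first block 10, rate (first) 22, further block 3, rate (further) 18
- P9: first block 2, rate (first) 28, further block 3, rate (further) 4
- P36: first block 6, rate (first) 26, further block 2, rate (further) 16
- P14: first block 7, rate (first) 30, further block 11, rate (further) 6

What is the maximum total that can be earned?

625

Order all 10 blocks by rate: P14/first 30 > P37/first 29 > P9/first 28 > P37/second 27 > P36/first 26 > P20/first 22 > P20/second 18 > P36/second 16 > P14/second 6 > P9/second 4.
Fill P14 first block (7 at 30) → 15 left.
P37 first at 29: fill all 5 → 10 left.
Fill P9 first block (2 at 28) → 8 left.
Fill P37 second block (6 at 27) → 2 left.
P36 first at 26: only 2 left, fill 2.
Total = 30×7 + 29×5 + 28×2 + 27×6 + 26×2 = 625.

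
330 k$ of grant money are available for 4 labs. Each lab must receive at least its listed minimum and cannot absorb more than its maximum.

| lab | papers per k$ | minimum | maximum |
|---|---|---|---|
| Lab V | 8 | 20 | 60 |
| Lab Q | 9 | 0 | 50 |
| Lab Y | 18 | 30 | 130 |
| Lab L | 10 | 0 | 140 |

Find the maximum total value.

Meeting every minimum uses 20+0+30+0 = 50 k$, leaving 280.
Order the labs by papers per k$: Lab Y 18 > Lab L 10 > Lab Q 9 > Lab V 8.
Give Lab Y 100 more to hit its cap of 130 → 180 left.
Give Lab L 140 more to hit its cap of 140 → 40 left.
Lab Q: +40 (room for 50) → 40. Pool exhausted.
Total = 8×20 + 9×40 + 18×130 + 10×140 = 4260.

4260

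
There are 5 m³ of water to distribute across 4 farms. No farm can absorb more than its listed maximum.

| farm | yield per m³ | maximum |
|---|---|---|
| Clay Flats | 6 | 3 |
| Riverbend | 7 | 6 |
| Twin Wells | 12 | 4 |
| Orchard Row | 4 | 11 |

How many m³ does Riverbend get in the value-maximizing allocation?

1

Order the farms by yield per m³: Twin Wells 12 > Riverbend 7 > Clay Flats 6 > Orchard Row 4.
Give Twin Wells 4 to hit its cap of 4 → 1 left.
Riverbend has room for 6 but only 1 remain, so it gets 1.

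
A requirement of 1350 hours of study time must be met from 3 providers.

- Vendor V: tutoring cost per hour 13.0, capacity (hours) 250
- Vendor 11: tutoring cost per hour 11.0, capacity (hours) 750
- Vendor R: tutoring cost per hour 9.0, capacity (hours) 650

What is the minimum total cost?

Cheapest first:
Take 650 from Vendor R at 9.0 — need 700 more.
Vendor 11 at 11.0: take 700 of its 750 — requirement met.
Vendor V: unused.
Cost = 650×9.0 + 700×11.0 = 13550.

13550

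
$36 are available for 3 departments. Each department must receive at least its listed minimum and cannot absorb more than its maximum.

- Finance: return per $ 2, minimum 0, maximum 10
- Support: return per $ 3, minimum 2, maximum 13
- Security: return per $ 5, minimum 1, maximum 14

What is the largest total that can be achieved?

Meeting every minimum uses 0+2+1 = 3 $, leaving 33.
Rank by return per $: Security 5 > Support 3 > Finance 2.
Security: +13 to 14 (cap) ; 20 left.
Support: +11 to 13 (cap) ; 9 left.
Finance has room for 10 more but only 9 remain, so it gets 9.
Total = 2×9 + 3×13 + 5×14 = 127.

127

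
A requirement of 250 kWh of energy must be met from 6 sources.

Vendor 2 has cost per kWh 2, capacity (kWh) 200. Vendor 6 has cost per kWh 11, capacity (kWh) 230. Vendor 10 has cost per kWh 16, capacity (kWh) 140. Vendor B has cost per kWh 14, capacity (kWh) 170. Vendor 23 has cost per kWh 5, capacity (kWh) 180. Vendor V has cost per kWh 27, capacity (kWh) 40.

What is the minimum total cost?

650

Use sources in increasing cost order.
Vendor 2 (2): use full 200 → 50 kWh to go.
Vendor 23 (5): take the remaining 50 → done.
Vendor 6, Vendor B, Vendor 10, Vendor V: unused.
Cost = 200×2 + 50×5 = 650.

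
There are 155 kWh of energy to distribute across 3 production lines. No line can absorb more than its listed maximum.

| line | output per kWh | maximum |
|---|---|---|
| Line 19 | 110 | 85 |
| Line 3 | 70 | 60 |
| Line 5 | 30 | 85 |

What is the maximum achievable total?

Highest output per kWh first: Line 19 110 > Line 3 70 > Line 5 30.
Line 19: +85 to 85 (cap) — 70 left.
Line 3: +60 to 60 (cap) — 10 left.
Line 5 has room for 85 but only 10 remain, so it gets 10.
Total = 110×85 + 70×60 + 30×10 = 13850.

13850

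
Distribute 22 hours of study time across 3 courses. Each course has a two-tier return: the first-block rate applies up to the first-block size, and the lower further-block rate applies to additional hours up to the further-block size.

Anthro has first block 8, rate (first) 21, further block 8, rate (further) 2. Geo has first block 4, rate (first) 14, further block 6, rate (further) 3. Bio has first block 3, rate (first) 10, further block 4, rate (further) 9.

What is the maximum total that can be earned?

299

Order all 6 blocks by rate: Anthro/first 21 > Geo/first 14 > Bio/first 10 > Bio/second 9 > Geo/second 3 > Anthro/second 2.
Anthro/first (21): +8 → 14 left.
Geo first at 14: fill all 4 → 10 left.
Fill Bio first block (3 at 10) → 7 left.
Fill Bio second block (4 at 9) → 3 left.
Geo/second: +3 of 6 at 3; pool empty.
Total = 21×8 + 14×4 + 10×3 + 9×4 + 3×3 = 299.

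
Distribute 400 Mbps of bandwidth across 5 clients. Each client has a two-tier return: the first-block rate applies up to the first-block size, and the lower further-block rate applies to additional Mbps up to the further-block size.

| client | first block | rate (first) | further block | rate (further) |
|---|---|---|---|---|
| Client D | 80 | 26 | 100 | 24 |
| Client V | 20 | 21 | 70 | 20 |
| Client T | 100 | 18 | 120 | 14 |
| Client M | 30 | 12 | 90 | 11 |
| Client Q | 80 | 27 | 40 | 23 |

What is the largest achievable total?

Treat each block as its own option and order by rate: Client Q/T1 27 > Client D/T1 26 > Client D/T2 24 > Client Q/T2 23 > Client V/T1 21 > Client V/T2 20 > Client T/T1 18 > Client T/T2 14 > Client M/T1 12 > Client M/T2 11.
Client Q/T1 (27): +80 — 320 left.
Client D T1 at 26: fill all 80 — 240 left.
Client D T2 at 24: fill all 100 — 140 left.
Client Q T2 at 23: fill all 40 — 100 left.
Client V T1 at 21: fill all 20 — 80 left.
Fill Client V T2 block (70 at 20) — 10 left.
Client T T1 at 18: only 10 left, fill 10.
Total = 27×80 + 26×80 + 24×100 + 23×40 + 21×20 + 20×70 + 18×10 = 9560.

9560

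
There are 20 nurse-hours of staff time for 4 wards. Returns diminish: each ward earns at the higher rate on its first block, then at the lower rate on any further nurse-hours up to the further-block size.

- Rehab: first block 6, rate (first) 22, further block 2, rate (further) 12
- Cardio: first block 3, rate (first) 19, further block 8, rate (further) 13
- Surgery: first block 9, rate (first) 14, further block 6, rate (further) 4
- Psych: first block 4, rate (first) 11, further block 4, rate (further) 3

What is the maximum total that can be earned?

Treat each block as its own option and order by rate: Rehab/T1 22 > Cardio/T1 19 > Surgery/T1 14 > Cardio/T2 13 > Rehab/T2 12 > Psych/T1 11 > Surgery/T2 4 > Psych/T2 3.
Rehab T1 at 22: fill all 6 — 14 left.
Fill Cardio T1 block (3 at 19) — 11 left.
Surgery/T1 (14): +9 — 2 left.
2 remain; put them into Cardio T2 at 13.
Total = 22×6 + 19×3 + 14×9 + 13×2 = 341.

341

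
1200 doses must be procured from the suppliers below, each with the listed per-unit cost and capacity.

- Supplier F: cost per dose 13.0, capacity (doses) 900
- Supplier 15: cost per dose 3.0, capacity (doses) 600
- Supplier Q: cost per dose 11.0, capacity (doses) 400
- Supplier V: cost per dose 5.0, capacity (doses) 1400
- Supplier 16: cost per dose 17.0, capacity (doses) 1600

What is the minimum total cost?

4800

Use suppliers in increasing cost order.
Supplier 15 (3.0): use full 600 → 600 doses to go.
Supplier V (5.0): take the remaining 600 → done.
Supplier Q, Supplier F, Supplier 16: unused.
Cost = 600×3.0 + 600×5.0 = 4800.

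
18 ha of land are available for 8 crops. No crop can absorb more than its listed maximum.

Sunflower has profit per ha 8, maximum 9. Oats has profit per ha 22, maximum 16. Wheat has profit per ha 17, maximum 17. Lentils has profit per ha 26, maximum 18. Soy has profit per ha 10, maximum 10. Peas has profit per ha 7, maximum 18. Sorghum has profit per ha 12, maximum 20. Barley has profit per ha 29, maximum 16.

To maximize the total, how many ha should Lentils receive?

2

Order the crops by profit per ha: Barley 29 > Lentils 26 > Oats 22 > Wheat 17 > Sorghum 12 > Soy 10 > Sunflower 8 > Peas 7.
Barley: +16 to 16 (cap) ; 2 left.
Lentils: +2 (room for 18) → 2. Pool exhausted.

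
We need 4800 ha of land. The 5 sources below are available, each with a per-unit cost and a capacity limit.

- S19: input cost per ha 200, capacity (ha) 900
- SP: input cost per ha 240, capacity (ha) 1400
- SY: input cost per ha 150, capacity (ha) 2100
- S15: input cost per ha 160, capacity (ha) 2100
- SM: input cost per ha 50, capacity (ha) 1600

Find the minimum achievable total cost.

571000

Fill from the cheapest source first.
SM at 50: take all 1600 ha — 3200 still needed.
SY (150): use full 2100 — 1100 ha to go.
Take 1100 from S15 at 160 to finish.
S19, SP: unused.
Cost = 1600×50 + 2100×150 + 1100×160 = 571000.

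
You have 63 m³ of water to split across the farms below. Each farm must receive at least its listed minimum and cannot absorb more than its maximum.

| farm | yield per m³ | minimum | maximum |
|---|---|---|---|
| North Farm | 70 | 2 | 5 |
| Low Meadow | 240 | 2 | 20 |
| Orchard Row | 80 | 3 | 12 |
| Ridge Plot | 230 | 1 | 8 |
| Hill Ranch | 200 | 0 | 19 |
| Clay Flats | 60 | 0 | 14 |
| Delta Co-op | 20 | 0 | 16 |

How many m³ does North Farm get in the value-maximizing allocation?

4

Meeting every minimum uses 2+2+3+1+0+0+0 = 8 m³, leaving 55.
Rank by yield per m³: Low Meadow 240 > Ridge Plot 230 > Hill Ranch 200 > Orchard Row 80 > North Farm 70 > Clay Flats 60 > Delta Co-op 20.
Give Low Meadow 18 more to hit its cap of 20 ; 37 left.
Ridge Plot takes 7 more to reach its cap of 8 ; 30 left.
Hill Ranch takes 19 more to reach its cap of 19 ; 11 left.
Give Orchard Row 9 more to hit its cap of 12 ; 2 left.
Only 2 left; North Farm takes them to reach 4.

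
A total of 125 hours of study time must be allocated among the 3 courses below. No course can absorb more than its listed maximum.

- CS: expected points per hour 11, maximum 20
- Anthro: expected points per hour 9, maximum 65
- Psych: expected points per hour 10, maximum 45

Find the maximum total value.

Rank by expected points per hour: CS 11 > Psych 10 > Anthro 9.
CS takes 20 to reach its cap of 20 — 105 left.
Psych takes 45 to reach its cap of 45 — 60 left.
Only 60 left; Anthro takes them to reach 60.
Total = 11×20 + 9×60 + 10×45 = 1210.

1210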